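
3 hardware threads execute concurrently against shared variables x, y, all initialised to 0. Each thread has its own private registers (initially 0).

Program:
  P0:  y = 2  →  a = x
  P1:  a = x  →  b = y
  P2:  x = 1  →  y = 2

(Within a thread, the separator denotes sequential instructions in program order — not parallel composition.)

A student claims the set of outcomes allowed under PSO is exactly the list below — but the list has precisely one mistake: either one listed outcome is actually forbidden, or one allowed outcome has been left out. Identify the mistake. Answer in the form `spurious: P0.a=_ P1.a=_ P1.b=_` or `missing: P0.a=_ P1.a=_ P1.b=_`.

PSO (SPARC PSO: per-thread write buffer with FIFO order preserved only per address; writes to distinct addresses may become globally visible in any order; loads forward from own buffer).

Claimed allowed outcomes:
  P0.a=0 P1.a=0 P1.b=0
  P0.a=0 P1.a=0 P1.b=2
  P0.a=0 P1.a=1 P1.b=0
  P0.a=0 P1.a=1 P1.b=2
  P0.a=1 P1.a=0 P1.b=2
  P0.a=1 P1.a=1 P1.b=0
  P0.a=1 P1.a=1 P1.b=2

missing: P0.a=1 P1.a=0 P1.b=0

outcome vector order: (P0.a,P1.a,P1.b)
PSO: 8 outcomes — {<0 0 0>; <0 0 2>; <0 1 0>; <0 1 2>; <1 0 0>; <1 0 2>; <1 1 0>; <1 1 2>}
PSO∖claimed = {<1 0 0>}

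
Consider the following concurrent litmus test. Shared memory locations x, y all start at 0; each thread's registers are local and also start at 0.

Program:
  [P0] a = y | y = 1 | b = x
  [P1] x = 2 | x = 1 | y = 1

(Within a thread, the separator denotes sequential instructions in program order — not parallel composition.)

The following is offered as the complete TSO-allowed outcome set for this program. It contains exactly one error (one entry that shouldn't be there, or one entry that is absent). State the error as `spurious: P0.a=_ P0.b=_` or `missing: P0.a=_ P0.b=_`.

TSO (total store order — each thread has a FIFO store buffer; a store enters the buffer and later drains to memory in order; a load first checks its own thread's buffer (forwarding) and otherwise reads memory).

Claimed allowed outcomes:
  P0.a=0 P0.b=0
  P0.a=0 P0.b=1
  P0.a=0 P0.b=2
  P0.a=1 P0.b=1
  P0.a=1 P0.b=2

outcome vector order: (P0.a,P0.b)
under TSO → (0,0) (0,1) (0,2) (1,1)
claimed∖TSO = {(1,2)}

spurious: P0.a=1 P0.b=2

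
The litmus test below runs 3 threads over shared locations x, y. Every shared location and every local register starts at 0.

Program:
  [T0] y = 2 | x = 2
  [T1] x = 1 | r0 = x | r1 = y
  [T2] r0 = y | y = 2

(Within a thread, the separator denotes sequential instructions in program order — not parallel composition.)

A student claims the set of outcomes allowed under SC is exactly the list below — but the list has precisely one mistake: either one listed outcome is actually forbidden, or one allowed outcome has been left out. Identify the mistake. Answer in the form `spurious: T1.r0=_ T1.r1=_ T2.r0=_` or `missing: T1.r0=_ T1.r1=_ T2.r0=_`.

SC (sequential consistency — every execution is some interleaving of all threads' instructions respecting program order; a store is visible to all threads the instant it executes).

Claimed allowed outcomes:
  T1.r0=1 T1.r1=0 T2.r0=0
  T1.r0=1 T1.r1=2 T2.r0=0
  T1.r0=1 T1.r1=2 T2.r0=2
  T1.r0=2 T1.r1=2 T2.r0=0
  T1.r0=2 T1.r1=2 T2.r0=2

missing: T1.r0=1 T1.r1=0 T2.r0=2

outcome vector order: (T1.r0,T1.r1,T2.r0)
[SC] allowed = {1/0/0, 1/0/2, 1/2/0, 1/2/2, 2/2/0, 2/2/2}
SC∖claimed = {1/0/2}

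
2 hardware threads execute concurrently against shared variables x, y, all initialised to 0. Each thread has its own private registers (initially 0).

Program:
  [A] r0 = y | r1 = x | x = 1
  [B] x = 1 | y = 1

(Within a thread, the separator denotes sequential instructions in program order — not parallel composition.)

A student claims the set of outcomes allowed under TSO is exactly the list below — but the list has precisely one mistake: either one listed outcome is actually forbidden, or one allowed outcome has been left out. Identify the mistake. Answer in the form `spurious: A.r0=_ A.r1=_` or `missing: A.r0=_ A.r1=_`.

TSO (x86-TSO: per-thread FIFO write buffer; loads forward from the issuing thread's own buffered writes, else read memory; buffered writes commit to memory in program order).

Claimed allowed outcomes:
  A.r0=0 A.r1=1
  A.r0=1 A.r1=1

outcome vector order: (A.r0,A.r1)
TSO (3): <0 0>, <0 1>, <1 1>
TSO∖claimed = {<0 0>}

missing: A.r0=0 A.r1=0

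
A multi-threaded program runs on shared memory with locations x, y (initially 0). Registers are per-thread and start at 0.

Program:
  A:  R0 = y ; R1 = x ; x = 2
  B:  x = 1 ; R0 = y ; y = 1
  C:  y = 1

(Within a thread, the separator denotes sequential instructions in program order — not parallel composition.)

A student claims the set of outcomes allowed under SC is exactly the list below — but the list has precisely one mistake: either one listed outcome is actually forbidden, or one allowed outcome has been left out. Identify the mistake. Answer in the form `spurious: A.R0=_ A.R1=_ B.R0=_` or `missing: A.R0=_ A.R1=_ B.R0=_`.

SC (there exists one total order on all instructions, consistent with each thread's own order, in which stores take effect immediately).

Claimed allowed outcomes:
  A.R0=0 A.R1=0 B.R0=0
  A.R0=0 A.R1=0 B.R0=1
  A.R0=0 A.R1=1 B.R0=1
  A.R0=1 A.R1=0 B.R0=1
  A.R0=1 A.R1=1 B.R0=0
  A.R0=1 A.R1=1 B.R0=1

outcome vector order: (A.R0,A.R1,B.R0)
under SC → 000, 001, 010, 011, 101, 110, 111
SC∖claimed = {010}

missing: A.R0=0 A.R1=1 B.R0=0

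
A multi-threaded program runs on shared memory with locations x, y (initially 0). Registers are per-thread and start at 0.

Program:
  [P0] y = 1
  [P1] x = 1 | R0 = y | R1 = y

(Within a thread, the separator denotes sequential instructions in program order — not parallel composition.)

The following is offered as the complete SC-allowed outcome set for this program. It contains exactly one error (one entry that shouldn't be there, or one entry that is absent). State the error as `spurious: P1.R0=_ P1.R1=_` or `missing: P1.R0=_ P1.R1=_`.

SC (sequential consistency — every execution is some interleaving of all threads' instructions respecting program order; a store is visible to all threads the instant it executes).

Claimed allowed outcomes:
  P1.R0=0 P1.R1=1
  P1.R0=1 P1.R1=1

missing: P1.R0=0 P1.R1=0

outcome vector order: (P1.R0,P1.R1)
[SC] allowed = {(0,0) (0,1) (1,1)}
SC∖claimed = {(0,0)}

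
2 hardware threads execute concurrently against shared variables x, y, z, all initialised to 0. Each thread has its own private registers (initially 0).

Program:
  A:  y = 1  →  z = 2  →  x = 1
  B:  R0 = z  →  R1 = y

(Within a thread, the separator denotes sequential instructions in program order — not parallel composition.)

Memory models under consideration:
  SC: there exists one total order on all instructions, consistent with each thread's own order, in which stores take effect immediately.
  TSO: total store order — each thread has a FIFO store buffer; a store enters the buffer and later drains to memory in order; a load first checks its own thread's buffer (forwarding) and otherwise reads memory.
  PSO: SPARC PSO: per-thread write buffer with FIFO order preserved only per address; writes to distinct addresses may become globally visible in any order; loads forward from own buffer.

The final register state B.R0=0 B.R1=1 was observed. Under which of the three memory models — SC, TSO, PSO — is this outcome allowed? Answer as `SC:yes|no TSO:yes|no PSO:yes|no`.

outcome vector order: (B.R0,B.R1)
SC (3): <0 0>; <0 1>; <2 1>
TSO (3): <0 0>; <0 1>; <2 1>
PSO (4): <0 0>; <0 1>; <2 0>; <2 1>
target <0 1> ∈ {SC,TSO,PSO}

SC:yes TSO:yes PSO:yes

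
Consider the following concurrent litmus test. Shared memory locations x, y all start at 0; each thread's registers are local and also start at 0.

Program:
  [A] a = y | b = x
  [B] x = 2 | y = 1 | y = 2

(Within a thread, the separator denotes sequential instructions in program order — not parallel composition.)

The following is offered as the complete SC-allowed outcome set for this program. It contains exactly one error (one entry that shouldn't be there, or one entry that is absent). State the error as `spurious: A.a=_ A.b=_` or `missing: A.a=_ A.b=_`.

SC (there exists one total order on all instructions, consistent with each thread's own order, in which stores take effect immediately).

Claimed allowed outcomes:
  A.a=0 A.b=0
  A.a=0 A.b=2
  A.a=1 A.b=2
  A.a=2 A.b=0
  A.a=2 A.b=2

spurious: A.a=2 A.b=0

outcome vector order: (A.a,A.b)
SC (4): (0,0) (0,2) (1,2) (2,2)
claimed∖SC = {(2,0)}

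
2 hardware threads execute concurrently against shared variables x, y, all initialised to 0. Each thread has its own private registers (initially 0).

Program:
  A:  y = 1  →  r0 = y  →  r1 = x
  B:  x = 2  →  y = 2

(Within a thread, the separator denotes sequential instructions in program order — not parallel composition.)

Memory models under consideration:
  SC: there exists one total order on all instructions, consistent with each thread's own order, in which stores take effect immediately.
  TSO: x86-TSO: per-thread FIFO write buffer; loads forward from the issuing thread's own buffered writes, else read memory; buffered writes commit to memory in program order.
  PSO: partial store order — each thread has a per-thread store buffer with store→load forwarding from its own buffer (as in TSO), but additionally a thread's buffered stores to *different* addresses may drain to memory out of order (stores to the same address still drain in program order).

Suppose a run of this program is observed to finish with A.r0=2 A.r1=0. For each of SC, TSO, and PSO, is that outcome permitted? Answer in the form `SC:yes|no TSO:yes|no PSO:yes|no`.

outcome vector order: (A.r0,A.r1)
[SC] allowed = {<1 0>, <1 2>, <2 2>}
[TSO] allowed = {<1 0>, <1 2>, <2 2>}
[PSO] allowed = {<1 0>, <1 2>, <2 0>, <2 2>}
target <2 0> ∈ {PSO}

SC:no TSO:no PSO:yes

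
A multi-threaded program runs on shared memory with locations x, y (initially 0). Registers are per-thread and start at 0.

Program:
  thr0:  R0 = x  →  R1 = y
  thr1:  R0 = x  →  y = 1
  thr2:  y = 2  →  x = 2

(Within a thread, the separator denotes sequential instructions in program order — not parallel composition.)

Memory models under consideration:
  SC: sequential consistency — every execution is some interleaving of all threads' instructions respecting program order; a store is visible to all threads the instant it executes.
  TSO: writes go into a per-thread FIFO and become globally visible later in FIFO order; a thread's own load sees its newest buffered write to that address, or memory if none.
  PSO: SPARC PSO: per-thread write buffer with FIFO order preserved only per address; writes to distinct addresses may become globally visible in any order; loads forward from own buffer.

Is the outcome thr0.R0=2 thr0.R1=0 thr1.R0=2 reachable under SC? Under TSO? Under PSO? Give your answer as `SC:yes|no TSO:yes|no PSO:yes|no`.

outcome vector order: (thr0.R0,thr0.R1,thr1.R0)
SC (10): 0/0/0, 0/0/2, 0/1/0, 0/1/2, 0/2/0, 0/2/2, 2/1/0, 2/1/2, 2/2/0, 2/2/2
TSO (10): 0/0/0, 0/0/2, 0/1/0, 0/1/2, 0/2/0, 0/2/2, 2/1/0, 2/1/2, 2/2/0, 2/2/2
PSO (12): 0/0/0, 0/0/2, 0/1/0, 0/1/2, 0/2/0, 0/2/2, 2/0/0, 2/0/2, 2/1/0, 2/1/2, 2/2/0, 2/2/2
target 2/0/2 ∈ {PSO}

SC:no TSO:no PSO:yes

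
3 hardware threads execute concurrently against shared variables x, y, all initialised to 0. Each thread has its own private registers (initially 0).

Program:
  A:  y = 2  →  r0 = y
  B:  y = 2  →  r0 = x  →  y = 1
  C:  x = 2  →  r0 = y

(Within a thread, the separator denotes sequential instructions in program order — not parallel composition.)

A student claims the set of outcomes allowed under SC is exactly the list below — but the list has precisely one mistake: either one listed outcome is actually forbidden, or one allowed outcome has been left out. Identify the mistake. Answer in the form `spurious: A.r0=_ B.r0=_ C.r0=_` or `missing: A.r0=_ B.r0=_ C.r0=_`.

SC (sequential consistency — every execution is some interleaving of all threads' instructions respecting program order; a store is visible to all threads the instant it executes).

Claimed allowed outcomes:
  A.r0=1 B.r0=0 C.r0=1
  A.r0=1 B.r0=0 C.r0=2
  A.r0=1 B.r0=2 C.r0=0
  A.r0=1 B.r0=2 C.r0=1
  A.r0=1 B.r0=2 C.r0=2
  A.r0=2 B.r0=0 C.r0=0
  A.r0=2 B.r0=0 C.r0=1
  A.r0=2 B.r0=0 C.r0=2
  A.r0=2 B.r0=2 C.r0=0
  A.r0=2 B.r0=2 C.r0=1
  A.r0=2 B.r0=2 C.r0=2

spurious: A.r0=2 B.r0=0 C.r0=0

outcome vector order: (A.r0,B.r0,C.r0)
SC: 10 outcomes — {101 102 120 121 122 201 202 220 221 222}
claimed∖SC = {200}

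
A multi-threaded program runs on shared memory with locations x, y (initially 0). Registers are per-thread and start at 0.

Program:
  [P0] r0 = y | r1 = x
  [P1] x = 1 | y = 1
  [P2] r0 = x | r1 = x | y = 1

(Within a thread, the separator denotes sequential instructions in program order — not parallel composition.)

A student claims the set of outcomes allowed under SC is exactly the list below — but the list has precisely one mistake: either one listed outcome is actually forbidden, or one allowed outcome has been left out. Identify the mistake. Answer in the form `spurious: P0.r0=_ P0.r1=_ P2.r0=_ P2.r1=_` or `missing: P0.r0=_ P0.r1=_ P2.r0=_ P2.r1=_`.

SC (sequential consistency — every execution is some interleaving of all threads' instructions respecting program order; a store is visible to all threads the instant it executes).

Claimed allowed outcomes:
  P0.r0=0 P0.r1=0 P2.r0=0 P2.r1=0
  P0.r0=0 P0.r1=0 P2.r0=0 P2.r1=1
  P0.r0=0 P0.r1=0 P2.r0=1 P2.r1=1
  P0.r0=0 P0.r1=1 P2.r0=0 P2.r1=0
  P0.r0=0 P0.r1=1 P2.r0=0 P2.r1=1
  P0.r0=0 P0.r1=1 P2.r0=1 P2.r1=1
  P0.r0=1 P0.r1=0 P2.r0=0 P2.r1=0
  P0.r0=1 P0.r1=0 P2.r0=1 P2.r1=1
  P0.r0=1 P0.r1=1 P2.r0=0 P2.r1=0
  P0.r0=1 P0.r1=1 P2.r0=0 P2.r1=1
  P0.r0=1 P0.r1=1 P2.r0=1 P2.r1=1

outcome vector order: (P0.r0,P0.r1,P2.r0,P2.r1)
[SC] allowed = {0000; 0001; 0011; 0100; 0101; 0111; 1000; 1100; 1101; 1111}
claimed∖SC = {1011}

spurious: P0.r0=1 P0.r1=0 P2.r0=1 P2.r1=1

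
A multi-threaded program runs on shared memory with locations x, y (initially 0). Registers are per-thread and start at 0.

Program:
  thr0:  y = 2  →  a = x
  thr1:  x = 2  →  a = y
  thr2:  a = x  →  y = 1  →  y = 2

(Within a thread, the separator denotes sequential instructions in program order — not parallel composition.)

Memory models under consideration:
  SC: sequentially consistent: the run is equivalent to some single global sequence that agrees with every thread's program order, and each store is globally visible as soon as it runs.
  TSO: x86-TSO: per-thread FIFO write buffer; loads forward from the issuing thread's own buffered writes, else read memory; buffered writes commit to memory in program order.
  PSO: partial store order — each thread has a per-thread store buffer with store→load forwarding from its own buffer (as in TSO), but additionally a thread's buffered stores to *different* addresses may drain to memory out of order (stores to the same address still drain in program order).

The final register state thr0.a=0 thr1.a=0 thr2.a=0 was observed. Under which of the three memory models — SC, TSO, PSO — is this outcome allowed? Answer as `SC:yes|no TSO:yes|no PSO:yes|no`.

outcome vector order: (thr0.a,thr1.a,thr2.a)
SC (10): (0,1,0), (0,1,2), (0,2,0), (0,2,2), (2,0,0), (2,0,2), (2,1,0), (2,1,2), (2,2,0), (2,2,2)
TSO (12): (0,0,0), (0,0,2), (0,1,0), (0,1,2), (0,2,0), (0,2,2), (2,0,0), (2,0,2), (2,1,0), (2,1,2), (2,2,0), (2,2,2)
PSO (12): (0,0,0), (0,0,2), (0,1,0), (0,1,2), (0,2,0), (0,2,2), (2,0,0), (2,0,2), (2,1,0), (2,1,2), (2,2,0), (2,2,2)
target (0,0,0) ∈ {TSO,PSO}

SC:no TSO:yes PSO:yes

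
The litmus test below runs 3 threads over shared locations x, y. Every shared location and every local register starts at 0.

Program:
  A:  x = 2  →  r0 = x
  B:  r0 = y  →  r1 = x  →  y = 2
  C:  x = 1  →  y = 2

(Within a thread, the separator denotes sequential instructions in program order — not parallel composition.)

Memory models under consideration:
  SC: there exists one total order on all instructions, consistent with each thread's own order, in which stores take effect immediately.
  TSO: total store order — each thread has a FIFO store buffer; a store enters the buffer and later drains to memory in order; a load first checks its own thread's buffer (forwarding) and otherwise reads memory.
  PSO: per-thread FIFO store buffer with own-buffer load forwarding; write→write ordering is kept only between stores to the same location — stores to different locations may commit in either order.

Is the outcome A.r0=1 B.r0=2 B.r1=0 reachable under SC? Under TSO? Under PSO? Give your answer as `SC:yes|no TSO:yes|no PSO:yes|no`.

outcome vector order: (A.r0,B.r0,B.r1)
under SC → (1,0,0), (1,0,1), (1,0,2), (1,2,1), (2,0,0), (2,0,1), (2,0,2), (2,2,1), (2,2,2)
under TSO → (1,0,0), (1,0,1), (1,0,2), (1,2,1), (2,0,0), (2,0,1), (2,0,2), (2,2,1), (2,2,2)
under PSO → (1,0,0), (1,0,1), (1,0,2), (1,2,0), (1,2,1), (1,2,2), (2,0,0), (2,0,1), (2,0,2), (2,2,0), (2,2,1), (2,2,2)
target (1,2,0) ∈ {PSO}

SC:no TSO:no PSO:yes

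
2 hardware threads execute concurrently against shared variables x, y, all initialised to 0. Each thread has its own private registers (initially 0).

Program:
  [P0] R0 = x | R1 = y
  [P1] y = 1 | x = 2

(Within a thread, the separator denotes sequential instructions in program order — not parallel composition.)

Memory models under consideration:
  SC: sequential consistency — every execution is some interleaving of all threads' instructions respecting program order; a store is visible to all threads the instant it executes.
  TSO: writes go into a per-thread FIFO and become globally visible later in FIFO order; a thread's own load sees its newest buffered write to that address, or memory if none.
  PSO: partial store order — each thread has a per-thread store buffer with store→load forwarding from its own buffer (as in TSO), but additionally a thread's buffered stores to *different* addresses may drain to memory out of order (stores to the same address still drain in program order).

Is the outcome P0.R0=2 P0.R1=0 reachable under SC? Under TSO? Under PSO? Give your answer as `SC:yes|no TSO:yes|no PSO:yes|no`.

SC:no TSO:no PSO:yes

outcome vector order: (P0.R0,P0.R1)
SC: 3 outcomes — {<0 0>; <0 1>; <2 1>}
TSO: 3 outcomes — {<0 0>; <0 1>; <2 1>}
PSO: 4 outcomes — {<0 0>; <0 1>; <2 0>; <2 1>}
target <2 0> ∈ {PSO}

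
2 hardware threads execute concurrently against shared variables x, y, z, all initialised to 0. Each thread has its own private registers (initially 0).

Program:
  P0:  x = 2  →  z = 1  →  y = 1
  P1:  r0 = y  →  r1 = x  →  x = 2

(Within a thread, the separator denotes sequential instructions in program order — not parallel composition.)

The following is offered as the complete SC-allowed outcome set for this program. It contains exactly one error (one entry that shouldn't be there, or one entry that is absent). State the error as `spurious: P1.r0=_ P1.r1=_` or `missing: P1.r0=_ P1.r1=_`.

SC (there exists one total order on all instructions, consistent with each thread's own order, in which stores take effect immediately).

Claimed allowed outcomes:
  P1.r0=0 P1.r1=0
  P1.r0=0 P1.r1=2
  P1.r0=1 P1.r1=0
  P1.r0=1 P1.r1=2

outcome vector order: (P1.r0,P1.r1)
SC (3): 00 02 12
claimed∖SC = {10}

spurious: P1.r0=1 P1.r1=0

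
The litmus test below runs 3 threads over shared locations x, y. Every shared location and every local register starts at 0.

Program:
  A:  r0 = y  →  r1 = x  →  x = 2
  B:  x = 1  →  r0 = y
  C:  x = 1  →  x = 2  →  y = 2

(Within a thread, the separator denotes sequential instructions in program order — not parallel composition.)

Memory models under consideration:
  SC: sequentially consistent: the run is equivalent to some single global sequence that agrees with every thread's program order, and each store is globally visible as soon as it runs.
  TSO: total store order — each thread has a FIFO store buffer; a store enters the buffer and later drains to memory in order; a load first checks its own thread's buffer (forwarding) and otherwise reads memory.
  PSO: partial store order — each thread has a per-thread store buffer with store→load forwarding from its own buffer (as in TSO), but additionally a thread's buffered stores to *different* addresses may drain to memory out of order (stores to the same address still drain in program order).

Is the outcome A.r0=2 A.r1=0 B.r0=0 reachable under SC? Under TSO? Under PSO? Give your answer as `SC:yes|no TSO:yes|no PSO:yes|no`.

SC:no TSO:no PSO:yes

outcome vector order: (A.r0,A.r1,B.r0)
under SC → (0,0,0) (0,0,2) (0,1,0) (0,1,2) (0,2,0) (0,2,2) (2,1,0) (2,1,2) (2,2,0) (2,2,2)
under TSO → (0,0,0) (0,0,2) (0,1,0) (0,1,2) (0,2,0) (0,2,2) (2,1,0) (2,1,2) (2,2,0) (2,2,2)
under PSO → (0,0,0) (0,0,2) (0,1,0) (0,1,2) (0,2,0) (0,2,2) (2,0,0) (2,0,2) (2,1,0) (2,1,2) (2,2,0) (2,2,2)
target (2,0,0) ∈ {PSO}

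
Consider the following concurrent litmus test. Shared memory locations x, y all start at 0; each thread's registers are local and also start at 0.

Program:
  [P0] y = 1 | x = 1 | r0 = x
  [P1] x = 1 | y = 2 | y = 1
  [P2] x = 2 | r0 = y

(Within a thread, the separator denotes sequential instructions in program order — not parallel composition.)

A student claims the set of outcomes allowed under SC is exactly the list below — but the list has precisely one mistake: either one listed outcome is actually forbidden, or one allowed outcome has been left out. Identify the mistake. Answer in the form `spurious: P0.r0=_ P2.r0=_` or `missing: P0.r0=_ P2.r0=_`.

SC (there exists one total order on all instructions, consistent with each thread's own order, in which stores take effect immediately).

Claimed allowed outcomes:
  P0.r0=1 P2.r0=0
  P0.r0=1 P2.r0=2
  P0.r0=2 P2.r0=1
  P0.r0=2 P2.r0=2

outcome vector order: (P0.r0,P2.r0)
[SC] allowed = {1/0; 1/1; 1/2; 2/1; 2/2}
SC∖claimed = {1/1}

missing: P0.r0=1 P2.r0=1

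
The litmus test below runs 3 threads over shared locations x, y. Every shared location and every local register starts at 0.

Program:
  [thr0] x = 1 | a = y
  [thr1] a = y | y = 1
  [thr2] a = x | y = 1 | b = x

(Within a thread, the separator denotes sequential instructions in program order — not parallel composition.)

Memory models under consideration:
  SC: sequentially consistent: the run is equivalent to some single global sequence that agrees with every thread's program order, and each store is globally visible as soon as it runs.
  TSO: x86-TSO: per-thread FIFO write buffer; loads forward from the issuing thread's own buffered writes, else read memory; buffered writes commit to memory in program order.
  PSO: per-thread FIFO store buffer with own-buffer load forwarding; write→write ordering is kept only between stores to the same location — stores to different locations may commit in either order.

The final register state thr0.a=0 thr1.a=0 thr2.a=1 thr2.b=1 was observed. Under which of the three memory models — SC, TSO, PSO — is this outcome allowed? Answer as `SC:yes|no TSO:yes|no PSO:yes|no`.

SC:yes TSO:yes PSO:yes

outcome vector order: (thr0.a,thr1.a,thr2.a,thr2.b)
[SC] allowed = {(0,0,0,1) (0,0,1,1) (0,1,0,1) (0,1,1,1) (1,0,0,0) (1,0,0,1) (1,0,1,1) (1,1,0,0) (1,1,0,1) (1,1,1,1)}
[TSO] allowed = {(0,0,0,0) (0,0,0,1) (0,0,1,1) (0,1,0,0) (0,1,0,1) (0,1,1,1) (1,0,0,0) (1,0,0,1) (1,0,1,1) (1,1,0,0) (1,1,0,1) (1,1,1,1)}
[PSO] allowed = {(0,0,0,0) (0,0,0,1) (0,0,1,1) (0,1,0,0) (0,1,0,1) (0,1,1,1) (1,0,0,0) (1,0,0,1) (1,0,1,1) (1,1,0,0) (1,1,0,1) (1,1,1,1)}
target (0,0,1,1) ∈ {SC,TSO,PSO}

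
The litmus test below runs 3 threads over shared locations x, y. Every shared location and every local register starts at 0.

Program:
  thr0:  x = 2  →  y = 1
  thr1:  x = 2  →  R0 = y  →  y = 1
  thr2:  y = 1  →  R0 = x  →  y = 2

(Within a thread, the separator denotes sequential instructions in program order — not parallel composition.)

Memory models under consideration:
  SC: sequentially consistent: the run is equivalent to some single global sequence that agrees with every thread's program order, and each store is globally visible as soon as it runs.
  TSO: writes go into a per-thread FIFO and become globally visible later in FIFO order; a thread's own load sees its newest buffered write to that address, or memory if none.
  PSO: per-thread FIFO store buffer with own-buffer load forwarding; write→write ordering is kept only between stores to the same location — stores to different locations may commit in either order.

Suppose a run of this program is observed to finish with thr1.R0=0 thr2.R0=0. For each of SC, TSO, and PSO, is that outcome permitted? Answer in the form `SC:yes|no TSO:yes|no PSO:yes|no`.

outcome vector order: (thr1.R0,thr2.R0)
SC: 5 outcomes — {(0,2) (1,0) (1,2) (2,0) (2,2)}
TSO: 6 outcomes — {(0,0) (0,2) (1,0) (1,2) (2,0) (2,2)}
PSO: 6 outcomes — {(0,0) (0,2) (1,0) (1,2) (2,0) (2,2)}
target (0,0) ∈ {TSO,PSO}

SC:no TSO:yes PSO:yes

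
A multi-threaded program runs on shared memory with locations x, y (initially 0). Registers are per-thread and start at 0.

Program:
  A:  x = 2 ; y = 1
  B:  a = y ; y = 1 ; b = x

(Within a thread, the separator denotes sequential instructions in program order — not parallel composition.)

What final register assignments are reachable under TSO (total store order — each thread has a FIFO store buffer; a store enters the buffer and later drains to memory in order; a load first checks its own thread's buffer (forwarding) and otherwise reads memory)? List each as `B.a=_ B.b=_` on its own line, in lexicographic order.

outcome vector order: (B.a,B.b)
|TSO outcomes| = 3

B.a=0 B.b=0
B.a=0 B.b=2
B.a=1 B.b=2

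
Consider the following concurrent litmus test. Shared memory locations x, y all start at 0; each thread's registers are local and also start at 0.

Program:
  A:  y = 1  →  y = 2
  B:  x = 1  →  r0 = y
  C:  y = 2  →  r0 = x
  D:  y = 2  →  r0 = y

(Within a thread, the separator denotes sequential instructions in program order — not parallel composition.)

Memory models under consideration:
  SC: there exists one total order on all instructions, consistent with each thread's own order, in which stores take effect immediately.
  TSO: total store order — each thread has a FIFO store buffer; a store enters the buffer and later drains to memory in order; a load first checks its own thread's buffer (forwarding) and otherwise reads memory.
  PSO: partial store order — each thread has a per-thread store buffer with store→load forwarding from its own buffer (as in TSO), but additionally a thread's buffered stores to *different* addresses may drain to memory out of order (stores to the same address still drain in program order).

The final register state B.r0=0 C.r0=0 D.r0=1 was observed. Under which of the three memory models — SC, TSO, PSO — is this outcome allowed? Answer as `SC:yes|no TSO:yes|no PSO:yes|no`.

outcome vector order: (B.r0,C.r0,D.r0)
[SC] allowed = {0/1/1; 0/1/2; 1/0/1; 1/0/2; 1/1/1; 1/1/2; 2/0/1; 2/0/2; 2/1/1; 2/1/2}
[TSO] allowed = {0/0/1; 0/0/2; 0/1/1; 0/1/2; 1/0/1; 1/0/2; 1/1/1; 1/1/2; 2/0/1; 2/0/2; 2/1/1; 2/1/2}
[PSO] allowed = {0/0/1; 0/0/2; 0/1/1; 0/1/2; 1/0/1; 1/0/2; 1/1/1; 1/1/2; 2/0/1; 2/0/2; 2/1/1; 2/1/2}
target 0/0/1 ∈ {TSO,PSO}

SC:no TSO:yes PSO:yes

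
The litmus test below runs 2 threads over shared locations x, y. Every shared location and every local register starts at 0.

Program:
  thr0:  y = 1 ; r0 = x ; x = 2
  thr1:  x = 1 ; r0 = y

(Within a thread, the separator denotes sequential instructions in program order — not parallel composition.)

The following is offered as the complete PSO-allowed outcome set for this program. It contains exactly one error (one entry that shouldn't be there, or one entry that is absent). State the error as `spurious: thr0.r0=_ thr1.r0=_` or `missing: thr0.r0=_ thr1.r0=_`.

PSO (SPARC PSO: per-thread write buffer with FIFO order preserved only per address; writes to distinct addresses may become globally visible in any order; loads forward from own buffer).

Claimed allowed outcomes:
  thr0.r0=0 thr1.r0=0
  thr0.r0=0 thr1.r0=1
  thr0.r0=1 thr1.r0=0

outcome vector order: (thr0.r0,thr1.r0)
under PSO → 0/0, 0/1, 1/0, 1/1
PSO∖claimed = {1/1}

missing: thr0.r0=1 thr1.r0=1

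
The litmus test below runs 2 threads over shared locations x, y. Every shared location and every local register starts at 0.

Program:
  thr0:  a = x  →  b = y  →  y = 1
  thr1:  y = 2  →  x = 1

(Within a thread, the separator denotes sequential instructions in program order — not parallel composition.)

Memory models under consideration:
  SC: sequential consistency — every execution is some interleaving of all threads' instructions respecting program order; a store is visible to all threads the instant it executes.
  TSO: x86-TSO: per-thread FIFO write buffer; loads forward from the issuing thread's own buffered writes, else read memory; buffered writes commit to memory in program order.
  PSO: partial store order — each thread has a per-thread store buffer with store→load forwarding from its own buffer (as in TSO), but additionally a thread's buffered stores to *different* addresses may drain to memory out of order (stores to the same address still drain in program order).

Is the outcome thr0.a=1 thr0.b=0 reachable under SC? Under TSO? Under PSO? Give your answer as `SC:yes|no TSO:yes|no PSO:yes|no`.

SC:no TSO:no PSO:yes

outcome vector order: (thr0.a,thr0.b)
SC: 3 outcomes — {(0,0), (0,2), (1,2)}
TSO: 3 outcomes — {(0,0), (0,2), (1,2)}
PSO: 4 outcomes — {(0,0), (0,2), (1,0), (1,2)}
target (1,0) ∈ {PSO}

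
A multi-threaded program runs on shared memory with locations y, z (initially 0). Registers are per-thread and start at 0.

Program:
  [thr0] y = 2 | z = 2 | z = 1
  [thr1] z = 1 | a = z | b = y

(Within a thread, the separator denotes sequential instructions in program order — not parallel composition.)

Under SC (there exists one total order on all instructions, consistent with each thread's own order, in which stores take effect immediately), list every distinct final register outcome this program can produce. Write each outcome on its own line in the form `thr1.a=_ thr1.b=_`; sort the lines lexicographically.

outcome vector order: (thr1.a,thr1.b)
|SC outcomes| = 3

thr1.a=1 thr1.b=0
thr1.a=1 thr1.b=2
thr1.a=2 thr1.b=2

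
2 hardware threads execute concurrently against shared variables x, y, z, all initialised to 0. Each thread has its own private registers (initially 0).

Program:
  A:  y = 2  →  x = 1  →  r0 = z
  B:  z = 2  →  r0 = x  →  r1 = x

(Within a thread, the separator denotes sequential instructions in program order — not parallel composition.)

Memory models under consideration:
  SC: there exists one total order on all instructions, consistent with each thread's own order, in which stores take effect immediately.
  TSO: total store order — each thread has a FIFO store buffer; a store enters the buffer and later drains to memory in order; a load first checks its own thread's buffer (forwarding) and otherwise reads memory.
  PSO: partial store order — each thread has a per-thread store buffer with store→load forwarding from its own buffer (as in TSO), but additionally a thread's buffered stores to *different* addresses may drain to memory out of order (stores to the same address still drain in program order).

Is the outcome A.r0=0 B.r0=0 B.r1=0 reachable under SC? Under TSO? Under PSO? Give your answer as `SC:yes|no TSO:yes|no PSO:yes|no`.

SC:no TSO:yes PSO:yes

outcome vector order: (A.r0,B.r0,B.r1)
under SC → 0/1/1, 2/0/0, 2/0/1, 2/1/1
under TSO → 0/0/0, 0/0/1, 0/1/1, 2/0/0, 2/0/1, 2/1/1
under PSO → 0/0/0, 0/0/1, 0/1/1, 2/0/0, 2/0/1, 2/1/1
target 0/0/0 ∈ {TSO,PSO}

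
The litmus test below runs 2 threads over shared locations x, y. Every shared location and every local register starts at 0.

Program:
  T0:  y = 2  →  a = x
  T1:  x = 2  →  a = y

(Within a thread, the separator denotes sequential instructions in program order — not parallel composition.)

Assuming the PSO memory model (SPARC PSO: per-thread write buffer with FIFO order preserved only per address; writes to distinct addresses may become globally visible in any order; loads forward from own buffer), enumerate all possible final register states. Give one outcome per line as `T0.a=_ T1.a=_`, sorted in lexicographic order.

outcome vector order: (T0.a,T1.a)
|PSO outcomes| = 4

T0.a=0 T1.a=0
T0.a=0 T1.a=2
T0.a=2 T1.a=0
T0.a=2 T1.a=2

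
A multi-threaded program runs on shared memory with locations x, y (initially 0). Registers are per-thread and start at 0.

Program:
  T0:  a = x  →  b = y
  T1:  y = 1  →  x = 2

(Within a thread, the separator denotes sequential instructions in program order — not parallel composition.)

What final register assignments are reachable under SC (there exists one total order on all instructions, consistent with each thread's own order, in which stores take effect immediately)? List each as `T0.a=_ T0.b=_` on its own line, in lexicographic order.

T0.a=0 T0.b=0
T0.a=0 T0.b=1
T0.a=2 T0.b=1

outcome vector order: (T0.a,T0.b)
|SC outcomes| = 3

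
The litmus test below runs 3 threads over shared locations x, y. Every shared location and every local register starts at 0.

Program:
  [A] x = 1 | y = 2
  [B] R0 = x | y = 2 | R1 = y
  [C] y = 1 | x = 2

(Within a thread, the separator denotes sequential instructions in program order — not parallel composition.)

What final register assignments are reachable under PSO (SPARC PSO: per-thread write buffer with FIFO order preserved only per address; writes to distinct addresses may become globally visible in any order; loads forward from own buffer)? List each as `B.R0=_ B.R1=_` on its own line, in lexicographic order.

B.R0=0 B.R1=1
B.R0=0 B.R1=2
B.R0=1 B.R1=1
B.R0=1 B.R1=2
B.R0=2 B.R1=1
B.R0=2 B.R1=2

outcome vector order: (B.R0,B.R1)
|PSO outcomes| = 6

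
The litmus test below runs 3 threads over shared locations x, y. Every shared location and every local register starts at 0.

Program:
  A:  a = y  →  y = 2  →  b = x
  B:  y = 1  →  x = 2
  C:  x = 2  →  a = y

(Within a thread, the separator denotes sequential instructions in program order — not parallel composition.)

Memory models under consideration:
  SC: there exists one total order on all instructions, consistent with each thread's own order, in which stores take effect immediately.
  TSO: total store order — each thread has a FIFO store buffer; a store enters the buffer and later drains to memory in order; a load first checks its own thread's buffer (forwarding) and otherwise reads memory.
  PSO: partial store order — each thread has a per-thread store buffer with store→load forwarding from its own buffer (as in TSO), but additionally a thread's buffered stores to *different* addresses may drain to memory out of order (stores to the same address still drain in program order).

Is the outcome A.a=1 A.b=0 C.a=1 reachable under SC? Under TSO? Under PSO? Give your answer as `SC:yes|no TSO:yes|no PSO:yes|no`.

outcome vector order: (A.a,A.b,C.a)
[SC] allowed = {(0,0,1) (0,0,2) (0,2,0) (0,2,1) (0,2,2) (1,0,2) (1,2,0) (1,2,1) (1,2,2)}
[TSO] allowed = {(0,0,0) (0,0,1) (0,0,2) (0,2,0) (0,2,1) (0,2,2) (1,0,0) (1,0,1) (1,0,2) (1,2,0) (1,2,1) (1,2,2)}
[PSO] allowed = {(0,0,0) (0,0,1) (0,0,2) (0,2,0) (0,2,1) (0,2,2) (1,0,0) (1,0,1) (1,0,2) (1,2,0) (1,2,1) (1,2,2)}
target (1,0,1) ∈ {TSO,PSO}

SC:no TSO:yes PSO:yes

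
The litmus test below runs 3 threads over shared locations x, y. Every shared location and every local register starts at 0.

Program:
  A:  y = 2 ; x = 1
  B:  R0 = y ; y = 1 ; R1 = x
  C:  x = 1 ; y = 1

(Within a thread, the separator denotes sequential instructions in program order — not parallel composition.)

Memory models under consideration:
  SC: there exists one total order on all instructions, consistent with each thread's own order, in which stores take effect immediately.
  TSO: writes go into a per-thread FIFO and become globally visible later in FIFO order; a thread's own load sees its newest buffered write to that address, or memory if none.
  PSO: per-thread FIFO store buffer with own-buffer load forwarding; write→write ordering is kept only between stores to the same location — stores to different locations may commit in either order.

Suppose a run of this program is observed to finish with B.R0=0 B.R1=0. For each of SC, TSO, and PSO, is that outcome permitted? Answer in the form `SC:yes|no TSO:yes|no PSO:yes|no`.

outcome vector order: (B.R0,B.R1)
[SC] allowed = {00 01 11 20 21}
[TSO] allowed = {00 01 11 20 21}
[PSO] allowed = {00 01 10 11 20 21}
target 00 ∈ {SC,TSO,PSO}

SC:yes TSO:yes PSO:yes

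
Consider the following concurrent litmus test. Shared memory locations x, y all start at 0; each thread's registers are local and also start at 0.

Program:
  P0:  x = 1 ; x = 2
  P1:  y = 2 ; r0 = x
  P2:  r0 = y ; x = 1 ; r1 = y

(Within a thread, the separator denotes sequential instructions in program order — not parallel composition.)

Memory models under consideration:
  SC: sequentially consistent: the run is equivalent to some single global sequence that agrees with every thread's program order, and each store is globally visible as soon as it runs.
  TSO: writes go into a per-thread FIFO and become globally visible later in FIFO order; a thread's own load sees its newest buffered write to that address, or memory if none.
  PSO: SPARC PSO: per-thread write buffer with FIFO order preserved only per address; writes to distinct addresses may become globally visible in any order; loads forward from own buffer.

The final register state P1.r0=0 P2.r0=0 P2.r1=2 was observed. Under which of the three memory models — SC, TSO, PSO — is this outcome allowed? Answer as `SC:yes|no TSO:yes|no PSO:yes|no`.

SC:yes TSO:yes PSO:yes

outcome vector order: (P1.r0,P2.r0,P2.r1)
SC: 8 outcomes — {<0 0 2> <0 2 2> <1 0 0> <1 0 2> <1 2 2> <2 0 0> <2 0 2> <2 2 2>}
TSO: 9 outcomes — {<0 0 0> <0 0 2> <0 2 2> <1 0 0> <1 0 2> <1 2 2> <2 0 0> <2 0 2> <2 2 2>}
PSO: 9 outcomes — {<0 0 0> <0 0 2> <0 2 2> <1 0 0> <1 0 2> <1 2 2> <2 0 0> <2 0 2> <2 2 2>}
target <0 0 2> ∈ {SC,TSO,PSO}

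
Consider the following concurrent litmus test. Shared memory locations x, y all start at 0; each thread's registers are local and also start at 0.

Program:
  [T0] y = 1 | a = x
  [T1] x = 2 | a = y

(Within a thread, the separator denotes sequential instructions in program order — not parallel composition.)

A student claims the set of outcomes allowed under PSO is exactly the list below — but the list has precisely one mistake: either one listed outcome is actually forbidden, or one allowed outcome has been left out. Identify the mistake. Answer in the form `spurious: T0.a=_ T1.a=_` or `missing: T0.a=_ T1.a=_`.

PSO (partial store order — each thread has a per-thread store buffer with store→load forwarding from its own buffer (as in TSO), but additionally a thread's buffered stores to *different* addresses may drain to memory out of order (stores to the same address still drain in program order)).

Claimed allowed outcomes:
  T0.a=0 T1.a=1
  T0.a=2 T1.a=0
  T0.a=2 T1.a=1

missing: T0.a=0 T1.a=0

outcome vector order: (T0.a,T1.a)
PSO: 4 outcomes — {(0,0), (0,1), (2,0), (2,1)}
PSO∖claimed = {(0,0)}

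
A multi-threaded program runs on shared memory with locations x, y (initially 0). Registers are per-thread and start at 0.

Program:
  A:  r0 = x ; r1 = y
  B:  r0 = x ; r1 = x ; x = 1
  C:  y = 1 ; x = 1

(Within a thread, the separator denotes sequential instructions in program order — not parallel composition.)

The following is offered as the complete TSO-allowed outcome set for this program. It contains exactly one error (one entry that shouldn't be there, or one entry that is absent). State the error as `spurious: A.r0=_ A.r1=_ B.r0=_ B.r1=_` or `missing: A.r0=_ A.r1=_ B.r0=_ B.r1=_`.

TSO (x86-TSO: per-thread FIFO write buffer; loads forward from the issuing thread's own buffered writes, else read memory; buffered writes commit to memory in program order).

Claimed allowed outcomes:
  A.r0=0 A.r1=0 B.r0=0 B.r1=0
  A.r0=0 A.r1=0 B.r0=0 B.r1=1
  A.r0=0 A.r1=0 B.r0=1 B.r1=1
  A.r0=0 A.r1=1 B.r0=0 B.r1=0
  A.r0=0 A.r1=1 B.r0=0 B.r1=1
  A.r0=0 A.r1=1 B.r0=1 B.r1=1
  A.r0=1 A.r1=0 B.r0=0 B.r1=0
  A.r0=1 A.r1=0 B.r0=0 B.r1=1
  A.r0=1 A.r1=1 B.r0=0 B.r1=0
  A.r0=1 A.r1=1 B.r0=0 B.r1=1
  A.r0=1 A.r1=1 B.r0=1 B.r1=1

spurious: A.r0=1 A.r1=0 B.r0=0 B.r1=1

outcome vector order: (A.r0,A.r1,B.r0,B.r1)
[TSO] allowed = {0000, 0001, 0011, 0100, 0101, 0111, 1000, 1100, 1101, 1111}
claimed∖TSO = {1001}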